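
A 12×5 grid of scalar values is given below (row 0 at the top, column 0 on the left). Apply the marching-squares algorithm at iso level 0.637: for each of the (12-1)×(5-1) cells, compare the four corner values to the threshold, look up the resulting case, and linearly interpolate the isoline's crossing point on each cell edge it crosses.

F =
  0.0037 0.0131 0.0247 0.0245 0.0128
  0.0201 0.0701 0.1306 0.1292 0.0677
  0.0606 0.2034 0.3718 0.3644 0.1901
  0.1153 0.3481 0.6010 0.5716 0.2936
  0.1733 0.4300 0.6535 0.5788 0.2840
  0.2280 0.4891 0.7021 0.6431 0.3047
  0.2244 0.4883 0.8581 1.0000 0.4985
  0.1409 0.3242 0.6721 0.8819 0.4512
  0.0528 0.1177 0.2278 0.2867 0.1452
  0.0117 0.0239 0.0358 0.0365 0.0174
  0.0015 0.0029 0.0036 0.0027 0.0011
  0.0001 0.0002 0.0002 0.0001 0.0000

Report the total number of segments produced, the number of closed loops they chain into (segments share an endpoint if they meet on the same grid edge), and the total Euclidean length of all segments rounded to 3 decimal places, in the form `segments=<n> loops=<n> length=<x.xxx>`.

cell (3,1): code 0100 → (3.686,2.000)–(4.000,1.926)
cell (3,2): code 1000 → (4.000,2.221)–(3.686,2.000)
cell (4,1): code 0110 → (4.000,1.926)–(5.000,1.694)
cell (4,2): code 1101 → (4.905,3.000)–(4.000,2.221)
cell (4,3): code 1000 → (5.000,3.018)–(4.905,3.000)
cell (5,1): code 0110 → (5.000,1.694)–(6.000,1.402)
cell (5,3): code 1001 → (6.000,3.724)–(5.000,3.018)
cell (6,1): code 0110 → (6.000,1.402)–(7.000,1.899)
cell (6,3): code 1001 → (7.000,3.569)–(6.000,3.724)
cell (7,1): code 0010 → (7.000,1.899)–(7.079,2.000)
cell (7,2): code 0011 → (7.079,2.000)–(7.411,3.000)
cell (7,3): code 0001 → (7.411,3.000)–(7.000,3.569)
total: 12 segments, chained into 1 closed loop(s), length Σ = 9.302652

segments=12 loops=1 length=9.303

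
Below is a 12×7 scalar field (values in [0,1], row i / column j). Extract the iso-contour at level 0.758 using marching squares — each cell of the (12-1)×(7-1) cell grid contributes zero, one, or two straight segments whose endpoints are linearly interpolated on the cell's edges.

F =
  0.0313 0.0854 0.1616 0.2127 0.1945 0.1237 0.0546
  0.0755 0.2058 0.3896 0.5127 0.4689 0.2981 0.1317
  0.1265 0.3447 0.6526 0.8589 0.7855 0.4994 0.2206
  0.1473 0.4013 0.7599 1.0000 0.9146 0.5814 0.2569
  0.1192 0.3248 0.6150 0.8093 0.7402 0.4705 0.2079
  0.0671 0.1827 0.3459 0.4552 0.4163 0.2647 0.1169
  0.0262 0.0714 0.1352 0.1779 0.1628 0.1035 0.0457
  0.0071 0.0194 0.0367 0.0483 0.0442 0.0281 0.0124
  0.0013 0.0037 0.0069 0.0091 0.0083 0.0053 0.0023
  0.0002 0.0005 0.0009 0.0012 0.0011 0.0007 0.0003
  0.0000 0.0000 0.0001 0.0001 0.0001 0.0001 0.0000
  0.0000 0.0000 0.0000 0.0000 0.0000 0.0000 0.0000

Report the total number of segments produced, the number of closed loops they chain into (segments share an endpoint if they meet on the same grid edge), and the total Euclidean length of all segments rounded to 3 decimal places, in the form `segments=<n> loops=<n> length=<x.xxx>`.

cell (1,2): code 0100 → (1.709,3.000)–(2.000,2.511)
cell (1,3): code 1100 → (1.913,4.000)–(1.709,3.000)
cell (1,4): code 1000 → (2.000,4.096)–(1.913,4.000)
cell (2,1): code 0100 → (2.982,2.000)–(3.000,1.995)
cell (2,2): code 1110 → (2.000,2.511)–(2.982,2.000)
cell (2,4): code 1001 → (3.000,4.470)–(2.000,4.096)
cell (3,1): code 0010 → (3.000,1.995)–(3.013,2.000)
cell (3,2): code 0111 → (3.013,2.000)–(4.000,2.736)
cell (3,3): code 1011 → (4.000,3.742)–(3.898,4.000)
cell (3,4): code 0001 → (3.898,4.000)–(3.000,4.470)
cell (4,2): code 0010 → (4.000,2.736)–(4.145,3.000)
cell (4,3): code 0001 → (4.145,3.000)–(4.000,3.742)
total: 12 segments, chained into 1 closed loop(s), length Σ = 7.506301

segments=12 loops=1 length=7.506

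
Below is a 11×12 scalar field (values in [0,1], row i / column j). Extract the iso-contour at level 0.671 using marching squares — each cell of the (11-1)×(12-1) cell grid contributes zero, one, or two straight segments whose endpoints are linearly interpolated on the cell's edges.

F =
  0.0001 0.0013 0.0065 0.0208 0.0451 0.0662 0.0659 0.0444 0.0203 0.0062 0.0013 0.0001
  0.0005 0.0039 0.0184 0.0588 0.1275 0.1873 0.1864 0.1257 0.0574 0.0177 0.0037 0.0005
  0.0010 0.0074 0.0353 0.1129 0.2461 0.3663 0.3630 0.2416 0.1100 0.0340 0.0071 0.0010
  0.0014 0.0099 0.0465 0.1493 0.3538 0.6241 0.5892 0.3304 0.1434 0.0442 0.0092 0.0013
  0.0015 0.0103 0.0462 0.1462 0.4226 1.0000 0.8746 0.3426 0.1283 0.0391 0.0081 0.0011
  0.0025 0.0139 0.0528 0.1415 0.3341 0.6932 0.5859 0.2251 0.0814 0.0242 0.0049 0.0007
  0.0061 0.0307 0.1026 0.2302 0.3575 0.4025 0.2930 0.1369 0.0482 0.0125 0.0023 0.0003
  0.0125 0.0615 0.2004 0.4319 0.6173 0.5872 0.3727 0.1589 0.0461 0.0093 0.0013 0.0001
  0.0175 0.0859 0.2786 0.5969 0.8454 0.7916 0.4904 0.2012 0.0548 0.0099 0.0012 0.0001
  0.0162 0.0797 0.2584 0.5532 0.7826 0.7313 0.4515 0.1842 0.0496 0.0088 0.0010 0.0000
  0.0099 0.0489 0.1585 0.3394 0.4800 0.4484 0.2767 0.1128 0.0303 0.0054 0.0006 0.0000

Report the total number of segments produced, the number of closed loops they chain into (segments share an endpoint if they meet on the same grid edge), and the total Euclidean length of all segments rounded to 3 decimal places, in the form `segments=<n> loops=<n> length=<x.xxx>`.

segments=16 loops=2 length=12.687

cell (3,4): code 0100 → (3.125,5.000)–(4.000,4.430)
cell (3,5): code 1100 → (3.287,6.000)–(3.125,5.000)
cell (3,6): code 1000 → (4.000,6.383)–(3.287,6.000)
cell (4,4): code 0110 → (4.000,4.430)–(5.000,4.938)
cell (4,5): code 1011 → (5.000,5.207)–(4.705,6.000)
cell (4,6): code 0001 → (4.705,6.000)–(4.000,6.383)
cell (5,4): code 0010 → (5.000,4.938)–(5.076,5.000)
cell (5,5): code 0001 → (5.076,5.000)–(5.000,5.207)
cell (7,3): code 0100 → (7.235,4.000)–(8.000,3.298)
cell (7,4): code 1100 → (7.410,5.000)–(7.235,4.000)
cell (7,5): code 1000 → (8.000,5.400)–(7.410,5.000)
cell (8,3): code 0110 → (8.000,3.298)–(9.000,3.514)
cell (8,5): code 1001 → (9.000,5.216)–(8.000,5.400)
cell (9,3): code 0010 → (9.000,3.514)–(9.369,4.000)
cell (9,4): code 0011 → (9.369,4.000)–(9.213,5.000)
cell (9,5): code 0001 → (9.213,5.000)–(9.000,5.216)
total: 16 segments, chained into 2 closed loop(s), length Σ = 12.687360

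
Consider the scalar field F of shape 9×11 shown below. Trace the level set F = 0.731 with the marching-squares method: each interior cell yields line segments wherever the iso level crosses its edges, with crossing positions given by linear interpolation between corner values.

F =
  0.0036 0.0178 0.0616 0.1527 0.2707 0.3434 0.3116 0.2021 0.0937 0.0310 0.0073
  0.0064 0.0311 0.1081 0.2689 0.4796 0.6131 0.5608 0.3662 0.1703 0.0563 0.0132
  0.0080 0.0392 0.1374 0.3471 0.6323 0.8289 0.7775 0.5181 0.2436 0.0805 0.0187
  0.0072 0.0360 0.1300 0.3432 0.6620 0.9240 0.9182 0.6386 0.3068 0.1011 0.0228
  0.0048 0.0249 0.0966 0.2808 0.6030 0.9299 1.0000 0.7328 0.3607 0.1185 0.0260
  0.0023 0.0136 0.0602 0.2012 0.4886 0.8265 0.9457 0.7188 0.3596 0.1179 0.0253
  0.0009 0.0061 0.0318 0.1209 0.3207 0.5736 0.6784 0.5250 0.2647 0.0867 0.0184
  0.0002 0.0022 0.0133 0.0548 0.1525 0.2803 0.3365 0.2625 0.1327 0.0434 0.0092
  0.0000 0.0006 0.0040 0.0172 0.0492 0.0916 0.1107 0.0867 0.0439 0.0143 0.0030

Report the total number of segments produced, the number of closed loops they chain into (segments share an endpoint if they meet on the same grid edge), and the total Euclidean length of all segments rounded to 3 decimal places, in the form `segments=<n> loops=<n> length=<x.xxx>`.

segments=14 loops=1 length=11.039

cell (1,4): code 0100 → (1.546,5.000)–(2.000,4.502)
cell (1,5): code 1100 → (1.785,6.000)–(1.546,5.000)
cell (1,6): code 1000 → (2.000,6.179)–(1.785,6.000)
cell (2,4): code 0110 → (2.000,4.502)–(3.000,4.263)
cell (2,6): code 1001 → (3.000,6.670)–(2.000,6.179)
cell (3,4): code 0110 → (3.000,4.263)–(4.000,4.392)
cell (3,6): code 1101 → (3.981,7.000)–(3.000,6.670)
cell (3,7): code 1000 → (4.000,7.005)–(3.981,7.000)
cell (4,4): code 0110 → (4.000,4.392)–(5.000,4.717)
cell (4,6): code 1011 → (5.000,6.946)–(4.129,7.000)
cell (4,7): code 0001 → (4.129,7.000)–(4.000,7.005)
cell (5,4): code 0010 → (5.000,4.717)–(5.378,5.000)
cell (5,5): code 0011 → (5.378,5.000)–(5.803,6.000)
cell (5,6): code 0001 → (5.803,6.000)–(5.000,6.946)
total: 14 segments, chained into 1 closed loop(s), length Σ = 11.039317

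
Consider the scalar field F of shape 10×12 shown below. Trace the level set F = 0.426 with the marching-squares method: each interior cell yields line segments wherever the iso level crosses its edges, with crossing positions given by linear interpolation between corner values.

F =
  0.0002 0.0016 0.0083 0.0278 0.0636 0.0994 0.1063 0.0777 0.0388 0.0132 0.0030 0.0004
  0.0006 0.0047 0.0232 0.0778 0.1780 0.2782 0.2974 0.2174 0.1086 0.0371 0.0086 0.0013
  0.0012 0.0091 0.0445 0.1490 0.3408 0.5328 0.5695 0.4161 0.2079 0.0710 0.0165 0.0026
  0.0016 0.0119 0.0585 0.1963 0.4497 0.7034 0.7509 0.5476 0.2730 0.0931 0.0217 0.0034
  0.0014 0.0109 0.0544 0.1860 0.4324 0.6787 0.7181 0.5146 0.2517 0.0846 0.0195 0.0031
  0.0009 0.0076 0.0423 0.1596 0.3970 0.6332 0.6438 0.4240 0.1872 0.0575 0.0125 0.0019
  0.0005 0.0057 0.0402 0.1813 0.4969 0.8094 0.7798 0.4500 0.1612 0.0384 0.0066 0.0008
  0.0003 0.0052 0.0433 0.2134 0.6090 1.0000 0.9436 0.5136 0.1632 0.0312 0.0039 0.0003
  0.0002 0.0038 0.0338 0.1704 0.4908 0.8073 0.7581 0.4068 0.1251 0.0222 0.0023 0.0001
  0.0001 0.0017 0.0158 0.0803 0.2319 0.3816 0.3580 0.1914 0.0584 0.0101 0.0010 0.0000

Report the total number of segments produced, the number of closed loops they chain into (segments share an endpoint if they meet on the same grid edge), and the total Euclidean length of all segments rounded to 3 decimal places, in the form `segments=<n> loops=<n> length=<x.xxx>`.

segments=26 loops=1 length=19.071

cell (1,4): code 0100 → (1.581,5.000)–(2.000,4.444)
cell (1,5): code 1100 → (1.473,6.000)–(1.581,5.000)
cell (1,6): code 1000 → (2.000,6.935)–(1.473,6.000)
cell (2,3): code 0100 → (2.782,4.000)–(3.000,3.906)
cell (2,4): code 1110 → (2.000,4.444)–(2.782,4.000)
cell (2,6): code 1101 → (2.075,7.000)–(2.000,6.935)
cell (2,7): code 1000 → (3.000,7.443)–(2.075,7.000)
cell (3,3): code 0110 → (3.000,3.906)–(4.000,3.974)
cell (3,7): code 1001 → (4.000,7.337)–(3.000,7.443)
cell (4,3): code 0010 → (4.000,3.974)–(4.181,4.000)
cell (4,4): code 0111 → (4.181,4.000)–(5.000,4.123)
cell (4,6): code 1011 → (5.000,6.991)–(4.978,7.000)
cell (4,7): code 0001 → (4.978,7.000)–(4.000,7.337)
cell (5,3): code 0100 → (5.290,4.000)–(6.000,3.775)
cell (5,4): code 1110 → (5.000,4.123)–(5.290,4.000)
cell (5,6): code 1101 → (5.077,7.000)–(5.000,6.991)
cell (5,7): code 1000 → (6.000,7.083)–(5.077,7.000)
cell (6,3): code 0110 → (6.000,3.775)–(7.000,3.537)
cell (6,7): code 1001 → (7.000,7.250)–(6.000,7.083)
cell (7,3): code 0110 → (7.000,3.537)–(8.000,3.798)
cell (7,6): code 1011 → (8.000,6.945)–(7.820,7.000)
cell (7,7): code 0001 → (7.820,7.000)–(7.000,7.250)
cell (8,3): code 0010 → (8.000,3.798)–(8.250,4.000)
cell (8,4): code 0011 → (8.250,4.000)–(8.896,5.000)
cell (8,5): code 0011 → (8.896,5.000)–(8.830,6.000)
cell (8,6): code 0001 → (8.830,6.000)–(8.000,6.945)
total: 26 segments, chained into 1 closed loop(s), length Σ = 19.070756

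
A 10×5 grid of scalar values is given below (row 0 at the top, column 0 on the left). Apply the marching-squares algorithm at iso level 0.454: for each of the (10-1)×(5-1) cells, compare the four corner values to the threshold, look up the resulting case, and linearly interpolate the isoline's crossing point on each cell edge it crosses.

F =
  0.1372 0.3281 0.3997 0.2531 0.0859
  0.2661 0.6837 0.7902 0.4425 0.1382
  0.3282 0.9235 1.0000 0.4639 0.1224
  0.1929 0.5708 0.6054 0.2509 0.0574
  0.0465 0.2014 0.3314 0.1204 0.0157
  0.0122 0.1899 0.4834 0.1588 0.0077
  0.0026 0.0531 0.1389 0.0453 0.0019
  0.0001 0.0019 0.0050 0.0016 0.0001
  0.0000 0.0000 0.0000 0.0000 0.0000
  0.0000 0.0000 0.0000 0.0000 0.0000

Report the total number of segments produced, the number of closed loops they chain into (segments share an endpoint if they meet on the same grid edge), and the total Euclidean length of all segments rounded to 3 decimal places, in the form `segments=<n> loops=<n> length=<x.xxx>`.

segments=16 loops=2 length=10.328

cell (0,0): code 0100 → (0.354,1.000)–(1.000,0.450)
cell (0,1): code 1100 → (0.139,2.000)–(0.354,1.000)
cell (0,2): code 1000 → (1.000,2.967)–(0.139,2.000)
cell (1,0): code 0110 → (1.000,0.450)–(2.000,0.211)
cell (1,2): code 1101 → (1.537,3.000)–(1.000,2.967)
cell (1,3): code 1000 → (2.000,3.029)–(1.537,3.000)
cell (2,0): code 0110 → (2.000,0.211)–(3.000,0.691)
cell (2,2): code 1011 → (3.000,2.427)–(2.046,3.000)
cell (2,3): code 0001 → (2.046,3.000)–(2.000,3.029)
cell (3,0): code 0010 → (3.000,0.691)–(3.316,1.000)
cell (3,1): code 0011 → (3.316,1.000)–(3.553,2.000)
cell (3,2): code 0001 → (3.553,2.000)–(3.000,2.427)
cell (4,1): code 0100 → (4.807,2.000)–(5.000,1.900)
cell (4,2): code 1000 → (5.000,2.091)–(4.807,2.000)
cell (5,1): code 0010 → (5.000,1.900)–(5.085,2.000)
cell (5,2): code 0001 → (5.085,2.000)–(5.000,2.091)
total: 16 segments, chained into 2 closed loop(s), length Σ = 10.327696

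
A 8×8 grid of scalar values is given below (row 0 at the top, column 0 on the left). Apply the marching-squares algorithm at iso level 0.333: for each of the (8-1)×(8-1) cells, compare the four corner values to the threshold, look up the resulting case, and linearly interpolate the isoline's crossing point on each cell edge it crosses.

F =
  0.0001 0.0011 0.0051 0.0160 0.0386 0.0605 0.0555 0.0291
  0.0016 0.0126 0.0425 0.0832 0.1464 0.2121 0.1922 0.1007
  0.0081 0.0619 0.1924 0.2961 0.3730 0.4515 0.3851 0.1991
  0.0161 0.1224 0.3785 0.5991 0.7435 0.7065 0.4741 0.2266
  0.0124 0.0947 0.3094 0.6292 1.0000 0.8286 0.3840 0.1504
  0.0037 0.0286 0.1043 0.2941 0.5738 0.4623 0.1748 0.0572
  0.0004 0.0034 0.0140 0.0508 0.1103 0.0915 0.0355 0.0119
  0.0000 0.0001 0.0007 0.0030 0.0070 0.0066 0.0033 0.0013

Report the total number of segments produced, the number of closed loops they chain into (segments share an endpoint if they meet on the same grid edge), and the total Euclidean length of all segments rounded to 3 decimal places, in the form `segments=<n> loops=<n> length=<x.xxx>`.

cell (1,3): code 0100 → (1.823,4.000)–(2.000,3.480)
cell (1,4): code 1100 → (1.505,5.000)–(1.823,4.000)
cell (1,5): code 1100 → (1.730,6.000)–(1.505,5.000)
cell (1,6): code 1000 → (2.000,6.280)–(1.730,6.000)
cell (2,1): code 0100 → (2.756,2.000)–(3.000,1.822)
cell (2,2): code 1100 → (2.122,3.000)–(2.756,2.000)
cell (2,3): code 1110 → (2.000,3.480)–(2.122,3.000)
cell (2,6): code 1001 → (3.000,6.570)–(2.000,6.280)
cell (3,1): code 0010 → (3.000,1.822)–(3.658,2.000)
cell (3,2): code 0111 → (3.658,2.000)–(4.000,2.074)
cell (3,6): code 1001 → (4.000,6.218)–(3.000,6.570)
cell (4,2): code 0010 → (4.000,2.074)–(4.884,3.000)
cell (4,3): code 0111 → (4.884,3.000)–(5.000,3.139)
cell (4,5): code 1011 → (5.000,5.450)–(4.244,6.000)
cell (4,6): code 0001 → (4.244,6.000)–(4.000,6.218)
cell (5,3): code 0010 → (5.000,3.139)–(5.520,4.000)
cell (5,4): code 0011 → (5.520,4.000)–(5.349,5.000)
cell (5,5): code 0001 → (5.349,5.000)–(5.000,5.450)
total: 18 segments, chained into 1 closed loop(s), length Σ = 13.439785

segments=18 loops=1 length=13.440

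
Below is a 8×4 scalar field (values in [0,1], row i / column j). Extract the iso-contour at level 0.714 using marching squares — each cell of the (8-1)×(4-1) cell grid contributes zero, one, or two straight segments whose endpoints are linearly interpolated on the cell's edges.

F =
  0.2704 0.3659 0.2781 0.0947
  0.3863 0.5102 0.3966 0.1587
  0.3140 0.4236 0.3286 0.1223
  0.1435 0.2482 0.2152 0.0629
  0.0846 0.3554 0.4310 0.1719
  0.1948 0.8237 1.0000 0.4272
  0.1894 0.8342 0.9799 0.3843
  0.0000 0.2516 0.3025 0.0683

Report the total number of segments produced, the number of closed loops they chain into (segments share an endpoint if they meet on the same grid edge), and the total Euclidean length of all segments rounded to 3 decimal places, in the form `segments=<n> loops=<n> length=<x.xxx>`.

cell (4,0): code 0100 → (4.766,1.000)–(5.000,0.826)
cell (4,1): code 1100 → (4.497,2.000)–(4.766,1.000)
cell (4,2): code 1000 → (5.000,2.499)–(4.497,2.000)
cell (5,0): code 0110 → (5.000,0.826)–(6.000,0.814)
cell (5,2): code 1001 → (6.000,2.446)–(5.000,2.499)
cell (6,0): code 0010 → (6.000,0.814)–(6.206,1.000)
cell (6,1): code 0011 → (6.206,1.000)–(6.393,2.000)
cell (6,2): code 0001 → (6.393,2.000)–(6.000,2.446)
total: 8 segments, chained into 1 closed loop(s), length Σ = 5.927114

segments=8 loops=1 length=5.927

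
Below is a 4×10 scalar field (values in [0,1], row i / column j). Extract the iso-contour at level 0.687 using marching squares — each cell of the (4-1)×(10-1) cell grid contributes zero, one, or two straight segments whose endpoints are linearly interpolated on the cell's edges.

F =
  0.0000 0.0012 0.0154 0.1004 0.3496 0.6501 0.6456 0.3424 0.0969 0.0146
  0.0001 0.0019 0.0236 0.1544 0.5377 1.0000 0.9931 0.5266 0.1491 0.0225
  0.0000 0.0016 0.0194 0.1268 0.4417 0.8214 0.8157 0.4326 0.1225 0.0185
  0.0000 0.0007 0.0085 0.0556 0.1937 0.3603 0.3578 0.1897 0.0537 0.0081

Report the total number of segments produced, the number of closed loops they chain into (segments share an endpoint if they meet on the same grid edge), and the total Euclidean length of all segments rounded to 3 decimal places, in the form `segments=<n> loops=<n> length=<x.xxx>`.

cell (0,4): code 0100 → (0.105,5.000)–(1.000,4.323)
cell (0,5): code 1100 → (0.119,6.000)–(0.105,5.000)
cell (0,6): code 1000 → (1.000,6.656)–(0.119,6.000)
cell (1,4): code 0110 → (1.000,4.323)–(2.000,4.646)
cell (1,6): code 1001 → (2.000,6.336)–(1.000,6.656)
cell (2,4): code 0010 → (2.000,4.646)–(2.291,5.000)
cell (2,5): code 0011 → (2.291,5.000)–(2.281,6.000)
cell (2,6): code 0001 → (2.281,6.000)–(2.000,6.336)
total: 8 segments, chained into 1 closed loop(s), length Σ = 7.217875

segments=8 loops=1 length=7.218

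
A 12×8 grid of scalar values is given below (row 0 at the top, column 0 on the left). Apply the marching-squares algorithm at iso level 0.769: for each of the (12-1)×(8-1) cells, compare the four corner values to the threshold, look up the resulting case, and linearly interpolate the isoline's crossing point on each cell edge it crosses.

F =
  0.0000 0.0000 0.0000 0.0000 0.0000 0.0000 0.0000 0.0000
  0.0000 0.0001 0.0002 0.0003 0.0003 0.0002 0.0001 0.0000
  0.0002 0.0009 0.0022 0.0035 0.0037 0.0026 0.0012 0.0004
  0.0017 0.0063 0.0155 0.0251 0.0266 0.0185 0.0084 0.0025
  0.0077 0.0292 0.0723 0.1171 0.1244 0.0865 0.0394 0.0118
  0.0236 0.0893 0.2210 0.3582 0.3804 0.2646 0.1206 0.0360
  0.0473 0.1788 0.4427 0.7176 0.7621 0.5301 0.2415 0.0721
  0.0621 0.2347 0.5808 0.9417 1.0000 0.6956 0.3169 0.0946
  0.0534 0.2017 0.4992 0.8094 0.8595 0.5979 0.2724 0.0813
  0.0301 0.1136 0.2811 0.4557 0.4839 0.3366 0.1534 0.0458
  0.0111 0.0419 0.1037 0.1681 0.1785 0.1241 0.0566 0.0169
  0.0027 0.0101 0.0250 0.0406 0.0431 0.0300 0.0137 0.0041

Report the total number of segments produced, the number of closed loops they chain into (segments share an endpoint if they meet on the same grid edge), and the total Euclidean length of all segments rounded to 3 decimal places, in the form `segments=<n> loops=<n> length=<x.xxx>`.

segments=8 loops=1 length=6.903

cell (6,2): code 0100 → (6.229,3.000)–(7.000,2.521)
cell (6,3): code 1100 → (6.029,4.000)–(6.229,3.000)
cell (6,4): code 1000 → (7.000,4.759)–(6.029,4.000)
cell (7,2): code 0110 → (7.000,2.521)–(8.000,2.870)
cell (7,4): code 1001 → (8.000,4.346)–(7.000,4.759)
cell (8,2): code 0010 → (8.000,2.870)–(8.114,3.000)
cell (8,3): code 0011 → (8.114,3.000)–(8.241,4.000)
cell (8,4): code 0001 → (8.241,4.000)–(8.000,4.346)
total: 8 segments, chained into 1 closed loop(s), length Σ = 6.902988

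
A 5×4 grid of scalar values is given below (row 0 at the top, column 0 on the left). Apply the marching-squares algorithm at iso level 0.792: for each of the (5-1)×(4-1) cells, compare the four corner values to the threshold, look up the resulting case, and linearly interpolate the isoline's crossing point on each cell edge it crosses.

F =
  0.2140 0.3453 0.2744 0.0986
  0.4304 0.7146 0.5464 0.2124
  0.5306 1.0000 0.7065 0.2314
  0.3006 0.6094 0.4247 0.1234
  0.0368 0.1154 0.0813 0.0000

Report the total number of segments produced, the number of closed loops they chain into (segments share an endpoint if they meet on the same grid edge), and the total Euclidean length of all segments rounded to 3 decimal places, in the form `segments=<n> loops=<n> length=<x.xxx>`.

segments=4 loops=1 length=3.449

cell (1,0): code 0100 → (1.271,1.000)–(2.000,0.557)
cell (1,1): code 1000 → (2.000,1.709)–(1.271,1.000)
cell (2,0): code 0010 → (2.000,0.557)–(2.533,1.000)
cell (2,1): code 0001 → (2.533,1.000)–(2.000,1.709)
total: 4 segments, chained into 1 closed loop(s), length Σ = 3.448724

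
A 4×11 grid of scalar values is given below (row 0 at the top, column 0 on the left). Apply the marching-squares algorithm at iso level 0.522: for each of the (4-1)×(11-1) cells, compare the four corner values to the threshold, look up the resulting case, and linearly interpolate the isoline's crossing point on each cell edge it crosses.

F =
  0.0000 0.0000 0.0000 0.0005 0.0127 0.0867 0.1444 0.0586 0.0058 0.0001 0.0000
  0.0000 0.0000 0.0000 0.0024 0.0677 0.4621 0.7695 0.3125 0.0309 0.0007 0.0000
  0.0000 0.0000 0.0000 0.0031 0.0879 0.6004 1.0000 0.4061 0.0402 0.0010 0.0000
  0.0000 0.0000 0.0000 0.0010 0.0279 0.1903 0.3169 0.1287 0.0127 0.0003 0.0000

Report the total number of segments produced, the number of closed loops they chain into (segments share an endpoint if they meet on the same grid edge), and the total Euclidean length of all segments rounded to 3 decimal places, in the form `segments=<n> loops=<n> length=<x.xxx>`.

cell (0,5): code 0100 → (0.604,6.000)–(1.000,5.195)
cell (0,6): code 1000 → (1.000,6.542)–(0.604,6.000)
cell (1,4): code 0100 → (1.433,5.000)–(2.000,4.847)
cell (1,5): code 1110 → (1.000,5.195)–(1.433,5.000)
cell (1,6): code 1001 → (2.000,6.805)–(1.000,6.542)
cell (2,4): code 0010 → (2.000,4.847)–(2.191,5.000)
cell (2,5): code 0011 → (2.191,5.000)–(2.700,6.000)
cell (2,6): code 0001 → (2.700,6.000)–(2.000,6.805)
total: 8 segments, chained into 1 closed loop(s), length Σ = 6.097515

segments=8 loops=1 length=6.098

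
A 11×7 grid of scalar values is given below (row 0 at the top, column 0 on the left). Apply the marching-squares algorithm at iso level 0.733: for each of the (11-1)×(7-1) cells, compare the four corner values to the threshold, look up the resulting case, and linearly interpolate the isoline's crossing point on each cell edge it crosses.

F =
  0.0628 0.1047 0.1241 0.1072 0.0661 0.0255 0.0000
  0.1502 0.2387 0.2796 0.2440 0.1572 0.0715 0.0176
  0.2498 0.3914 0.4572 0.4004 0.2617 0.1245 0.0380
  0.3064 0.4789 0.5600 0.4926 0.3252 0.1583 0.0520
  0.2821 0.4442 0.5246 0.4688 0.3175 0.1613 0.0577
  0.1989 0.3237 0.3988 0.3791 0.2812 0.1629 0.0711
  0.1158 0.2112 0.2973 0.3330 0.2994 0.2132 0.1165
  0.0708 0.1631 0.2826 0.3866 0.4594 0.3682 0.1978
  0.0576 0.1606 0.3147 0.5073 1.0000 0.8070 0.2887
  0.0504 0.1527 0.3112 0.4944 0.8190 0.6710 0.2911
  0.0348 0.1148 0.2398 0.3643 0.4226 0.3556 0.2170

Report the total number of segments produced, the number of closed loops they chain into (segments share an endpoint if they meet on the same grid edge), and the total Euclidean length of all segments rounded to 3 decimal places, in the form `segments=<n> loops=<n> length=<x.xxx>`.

segments=8 loops=1 length=5.188

cell (7,3): code 0100 → (7.506,4.000)–(8.000,3.458)
cell (7,4): code 1100 → (7.831,5.000)–(7.506,4.000)
cell (7,5): code 1000 → (8.000,5.143)–(7.831,5.000)
cell (8,3): code 0110 → (8.000,3.458)–(9.000,3.735)
cell (8,4): code 1011 → (9.000,4.581)–(8.544,5.000)
cell (8,5): code 0001 → (8.544,5.000)–(8.000,5.143)
cell (9,3): code 0010 → (9.000,3.735)–(9.217,4.000)
cell (9,4): code 0001 → (9.217,4.000)–(9.000,4.581)
total: 8 segments, chained into 1 closed loop(s), length Σ = 5.187754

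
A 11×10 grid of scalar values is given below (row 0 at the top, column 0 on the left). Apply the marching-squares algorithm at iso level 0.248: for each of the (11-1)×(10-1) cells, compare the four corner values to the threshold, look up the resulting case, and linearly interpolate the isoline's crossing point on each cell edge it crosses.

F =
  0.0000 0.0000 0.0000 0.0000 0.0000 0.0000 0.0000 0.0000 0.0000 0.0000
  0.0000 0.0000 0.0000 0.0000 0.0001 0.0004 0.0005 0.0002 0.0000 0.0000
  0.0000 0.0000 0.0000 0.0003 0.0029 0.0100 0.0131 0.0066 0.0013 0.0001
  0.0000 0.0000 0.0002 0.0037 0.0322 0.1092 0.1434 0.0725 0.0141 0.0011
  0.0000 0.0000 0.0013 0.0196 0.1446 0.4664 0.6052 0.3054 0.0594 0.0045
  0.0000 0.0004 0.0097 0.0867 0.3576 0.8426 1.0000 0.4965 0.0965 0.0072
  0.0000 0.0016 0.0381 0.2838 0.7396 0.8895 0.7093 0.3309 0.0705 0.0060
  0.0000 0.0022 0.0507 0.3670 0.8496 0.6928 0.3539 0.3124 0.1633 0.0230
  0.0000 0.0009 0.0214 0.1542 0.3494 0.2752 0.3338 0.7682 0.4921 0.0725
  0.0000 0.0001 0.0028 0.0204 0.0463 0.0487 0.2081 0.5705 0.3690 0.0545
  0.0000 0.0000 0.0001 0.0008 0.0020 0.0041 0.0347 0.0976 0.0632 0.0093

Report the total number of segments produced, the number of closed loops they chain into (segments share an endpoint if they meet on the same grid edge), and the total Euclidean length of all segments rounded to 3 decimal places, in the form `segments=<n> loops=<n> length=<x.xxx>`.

segments=24 loops=1 length=19.777

cell (3,4): code 0100 → (3.389,5.000)–(4.000,4.321)
cell (3,5): code 1100 → (3.227,6.000)–(3.389,5.000)
cell (3,6): code 1100 → (3.754,7.000)–(3.227,6.000)
cell (3,7): code 1000 → (4.000,7.233)–(3.754,7.000)
cell (4,3): code 0100 → (4.485,4.000)–(5.000,3.595)
cell (4,4): code 1110 → (4.000,4.321)–(4.485,4.000)
cell (4,7): code 1001 → (5.000,7.621)–(4.000,7.233)
cell (5,2): code 0100 → (5.818,3.000)–(6.000,2.854)
cell (5,3): code 1110 → (5.000,3.595)–(5.818,3.000)
cell (5,7): code 1001 → (6.000,7.318)–(5.000,7.621)
cell (6,2): code 0110 → (6.000,2.854)–(7.000,2.624)
cell (6,7): code 1001 → (7.000,7.432)–(6.000,7.318)
cell (7,2): code 0010 → (7.000,2.624)–(7.559,3.000)
cell (7,3): code 0111 → (7.559,3.000)–(8.000,3.481)
cell (7,7): code 1101 → (7.258,8.000)–(7.000,7.432)
cell (7,8): code 1000 → (8.000,8.582)–(7.258,8.000)
cell (8,3): code 0010 → (8.000,3.481)–(8.335,4.000)
cell (8,4): code 0011 → (8.335,4.000)–(8.120,5.000)
cell (8,5): code 0011 → (8.120,5.000)–(8.683,6.000)
cell (8,6): code 0111 → (8.683,6.000)–(9.000,6.110)
cell (8,8): code 1001 → (9.000,8.385)–(8.000,8.582)
cell (9,6): code 0010 → (9.000,6.110)–(9.682,7.000)
cell (9,7): code 0011 → (9.682,7.000)–(9.396,8.000)
cell (9,8): code 0001 → (9.396,8.000)–(9.000,8.385)
total: 24 segments, chained into 1 closed loop(s), length Σ = 19.777417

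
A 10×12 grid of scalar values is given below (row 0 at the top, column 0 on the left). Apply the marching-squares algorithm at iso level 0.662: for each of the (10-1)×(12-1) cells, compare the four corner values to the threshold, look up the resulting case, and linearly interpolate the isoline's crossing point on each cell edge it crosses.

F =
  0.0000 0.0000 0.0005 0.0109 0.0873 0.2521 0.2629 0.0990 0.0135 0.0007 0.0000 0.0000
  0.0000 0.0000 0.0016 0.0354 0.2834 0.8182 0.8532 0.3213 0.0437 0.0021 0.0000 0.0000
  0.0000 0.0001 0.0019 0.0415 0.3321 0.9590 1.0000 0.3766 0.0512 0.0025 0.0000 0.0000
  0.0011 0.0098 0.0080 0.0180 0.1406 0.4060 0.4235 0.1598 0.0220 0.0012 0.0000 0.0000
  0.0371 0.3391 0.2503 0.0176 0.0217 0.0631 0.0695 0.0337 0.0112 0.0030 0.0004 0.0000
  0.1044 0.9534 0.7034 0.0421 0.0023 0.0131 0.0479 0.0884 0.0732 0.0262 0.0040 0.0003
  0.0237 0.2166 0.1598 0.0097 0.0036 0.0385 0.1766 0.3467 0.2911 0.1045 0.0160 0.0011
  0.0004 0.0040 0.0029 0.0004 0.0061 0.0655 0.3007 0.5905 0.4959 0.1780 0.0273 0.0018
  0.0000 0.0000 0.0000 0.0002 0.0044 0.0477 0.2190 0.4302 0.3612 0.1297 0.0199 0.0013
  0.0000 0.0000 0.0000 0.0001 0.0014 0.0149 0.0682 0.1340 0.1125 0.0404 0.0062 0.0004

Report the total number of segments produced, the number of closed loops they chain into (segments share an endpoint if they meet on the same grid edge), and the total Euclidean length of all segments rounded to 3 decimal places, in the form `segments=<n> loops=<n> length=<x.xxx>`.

segments=14 loops=2 length=9.875

cell (0,4): code 0100 → (0.724,5.000)–(1.000,4.708)
cell (0,5): code 1100 → (0.676,6.000)–(0.724,5.000)
cell (0,6): code 1000 → (1.000,6.359)–(0.676,6.000)
cell (1,4): code 0110 → (1.000,4.708)–(2.000,4.526)
cell (1,6): code 1001 → (2.000,6.542)–(1.000,6.359)
cell (2,4): code 0010 → (2.000,4.526)–(2.537,5.000)
cell (2,5): code 0011 → (2.537,5.000)–(2.586,6.000)
cell (2,6): code 0001 → (2.586,6.000)–(2.000,6.542)
cell (4,0): code 0100 → (4.526,1.000)–(5.000,0.657)
cell (4,1): code 1100 → (4.909,2.000)–(4.526,1.000)
cell (4,2): code 1000 → (5.000,2.063)–(4.909,2.000)
cell (5,0): code 0010 → (5.000,0.657)–(5.395,1.000)
cell (5,1): code 0011 → (5.395,1.000)–(5.076,2.000)
cell (5,2): code 0001 → (5.076,2.000)–(5.000,2.063)
total: 14 segments, chained into 2 closed loop(s), length Σ = 9.874789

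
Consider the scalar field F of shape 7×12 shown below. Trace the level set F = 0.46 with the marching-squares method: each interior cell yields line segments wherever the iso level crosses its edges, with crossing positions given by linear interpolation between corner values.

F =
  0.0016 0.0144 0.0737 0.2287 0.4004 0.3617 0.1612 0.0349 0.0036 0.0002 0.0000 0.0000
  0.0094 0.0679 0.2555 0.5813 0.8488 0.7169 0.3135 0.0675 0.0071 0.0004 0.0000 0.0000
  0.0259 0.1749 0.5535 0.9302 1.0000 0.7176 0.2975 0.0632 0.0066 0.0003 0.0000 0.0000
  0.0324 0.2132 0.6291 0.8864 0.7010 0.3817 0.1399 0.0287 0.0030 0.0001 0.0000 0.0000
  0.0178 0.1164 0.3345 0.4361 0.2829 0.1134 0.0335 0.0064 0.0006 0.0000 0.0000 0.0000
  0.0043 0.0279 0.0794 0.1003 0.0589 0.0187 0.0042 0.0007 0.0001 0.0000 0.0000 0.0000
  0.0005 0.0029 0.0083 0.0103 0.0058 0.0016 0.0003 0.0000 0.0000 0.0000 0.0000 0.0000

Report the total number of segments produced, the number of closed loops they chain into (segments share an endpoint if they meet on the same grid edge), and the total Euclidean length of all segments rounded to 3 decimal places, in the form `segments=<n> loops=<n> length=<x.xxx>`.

segments=14 loops=1 length=12.059

cell (0,2): code 0100 → (0.656,3.000)–(1.000,2.628)
cell (0,3): code 1100 → (0.133,4.000)–(0.656,3.000)
cell (0,4): code 1100 → (0.277,5.000)–(0.133,4.000)
cell (0,5): code 1000 → (1.000,5.637)–(0.277,5.000)
cell (1,1): code 0100 → (1.686,2.000)–(2.000,1.753)
cell (1,2): code 1110 → (1.000,2.628)–(1.686,2.000)
cell (1,5): code 1001 → (2.000,5.613)–(1.000,5.637)
cell (2,1): code 0110 → (2.000,1.753)–(3.000,1.593)
cell (2,4): code 1011 → (3.000,4.755)–(2.767,5.000)
cell (2,5): code 0001 → (2.767,5.000)–(2.000,5.613)
cell (3,1): code 0010 → (3.000,1.593)–(3.574,2.000)
cell (3,2): code 0011 → (3.574,2.000)–(3.947,3.000)
cell (3,3): code 0011 → (3.947,3.000)–(3.576,4.000)
cell (3,4): code 0001 → (3.576,4.000)–(3.000,4.755)
total: 14 segments, chained into 1 closed loop(s), length Σ = 12.058718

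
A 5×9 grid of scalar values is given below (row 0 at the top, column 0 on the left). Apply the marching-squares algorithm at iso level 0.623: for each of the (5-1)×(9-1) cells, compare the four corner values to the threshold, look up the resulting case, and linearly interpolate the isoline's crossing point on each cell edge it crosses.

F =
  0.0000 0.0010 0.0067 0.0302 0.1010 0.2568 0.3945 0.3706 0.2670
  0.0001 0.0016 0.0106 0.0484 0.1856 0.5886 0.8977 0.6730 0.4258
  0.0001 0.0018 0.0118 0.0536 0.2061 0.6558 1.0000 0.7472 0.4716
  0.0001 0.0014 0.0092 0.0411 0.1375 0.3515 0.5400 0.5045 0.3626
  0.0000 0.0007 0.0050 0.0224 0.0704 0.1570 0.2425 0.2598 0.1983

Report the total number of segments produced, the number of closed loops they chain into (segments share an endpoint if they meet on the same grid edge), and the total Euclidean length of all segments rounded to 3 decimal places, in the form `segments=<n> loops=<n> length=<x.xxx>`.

segments=10 loops=1 length=7.508

cell (0,5): code 0100 → (0.454,6.000)–(1.000,5.111)
cell (0,6): code 1100 → (0.835,7.000)–(0.454,6.000)
cell (0,7): code 1000 → (1.000,7.202)–(0.835,7.000)
cell (1,4): code 0100 → (1.512,5.000)–(2.000,4.927)
cell (1,5): code 1110 → (1.000,5.111)–(1.512,5.000)
cell (1,7): code 1001 → (2.000,7.451)–(1.000,7.202)
cell (2,4): code 0010 → (2.000,4.927)–(2.108,5.000)
cell (2,5): code 0011 → (2.108,5.000)–(2.820,6.000)
cell (2,6): code 0011 → (2.820,6.000)–(2.512,7.000)
cell (2,7): code 0001 → (2.512,7.000)–(2.000,7.451)
total: 10 segments, chained into 1 closed loop(s), length Σ = 7.507747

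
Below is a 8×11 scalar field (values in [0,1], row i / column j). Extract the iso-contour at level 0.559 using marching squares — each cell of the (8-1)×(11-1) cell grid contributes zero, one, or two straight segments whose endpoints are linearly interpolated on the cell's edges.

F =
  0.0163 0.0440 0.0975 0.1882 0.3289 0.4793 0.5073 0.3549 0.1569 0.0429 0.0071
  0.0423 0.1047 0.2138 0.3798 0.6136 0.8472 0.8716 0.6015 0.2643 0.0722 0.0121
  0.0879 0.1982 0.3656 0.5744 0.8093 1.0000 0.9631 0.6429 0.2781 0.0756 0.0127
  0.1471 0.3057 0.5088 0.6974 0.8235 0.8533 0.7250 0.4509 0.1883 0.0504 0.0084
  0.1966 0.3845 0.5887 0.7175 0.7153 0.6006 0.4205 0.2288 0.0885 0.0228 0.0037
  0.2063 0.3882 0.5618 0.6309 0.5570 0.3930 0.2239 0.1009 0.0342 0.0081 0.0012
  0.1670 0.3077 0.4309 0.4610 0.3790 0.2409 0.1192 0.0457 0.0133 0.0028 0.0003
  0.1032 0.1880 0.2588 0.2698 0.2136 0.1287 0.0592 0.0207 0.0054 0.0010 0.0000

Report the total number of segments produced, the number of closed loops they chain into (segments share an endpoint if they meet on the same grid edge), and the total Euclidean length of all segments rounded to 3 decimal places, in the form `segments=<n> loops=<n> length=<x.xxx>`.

cell (0,3): code 0100 → (0.808,4.000)–(1.000,3.766)
cell (0,4): code 1100 → (0.217,5.000)–(0.808,4.000)
cell (0,5): code 1100 → (0.142,6.000)–(0.217,5.000)
cell (0,6): code 1100 → (0.828,7.000)–(0.142,6.000)
cell (0,7): code 1000 → (1.000,7.126)–(0.828,7.000)
cell (1,2): code 0100 → (1.921,3.000)–(2.000,2.926)
cell (1,3): code 1110 → (1.000,3.766)–(1.921,3.000)
cell (1,7): code 1001 → (2.000,7.230)–(1.000,7.126)
cell (2,2): code 0110 → (2.000,2.926)–(3.000,2.266)
cell (2,6): code 1011 → (3.000,6.606)–(2.437,7.000)
cell (2,7): code 0001 → (2.437,7.000)–(2.000,7.230)
cell (3,1): code 0100 → (3.628,2.000)–(4.000,1.855)
cell (3,2): code 1110 → (3.000,2.266)–(3.628,2.000)
cell (3,5): code 1011 → (4.000,5.231)–(3.545,6.000)
cell (3,6): code 0001 → (3.545,6.000)–(3.000,6.606)
cell (4,1): code 0110 → (4.000,1.855)–(5.000,1.984)
cell (4,3): code 1011 → (5.000,3.973)–(4.987,4.000)
cell (4,4): code 0011 → (4.987,4.000)–(4.200,5.000)
cell (4,5): code 0001 → (4.200,5.000)–(4.000,5.231)
cell (5,1): code 0010 → (5.000,1.984)–(5.021,2.000)
cell (5,2): code 0011 → (5.021,2.000)–(5.423,3.000)
cell (5,3): code 0001 → (5.423,3.000)–(5.000,3.973)
total: 22 segments, chained into 1 closed loop(s), length Σ = 16.155797

segments=22 loops=1 length=16.156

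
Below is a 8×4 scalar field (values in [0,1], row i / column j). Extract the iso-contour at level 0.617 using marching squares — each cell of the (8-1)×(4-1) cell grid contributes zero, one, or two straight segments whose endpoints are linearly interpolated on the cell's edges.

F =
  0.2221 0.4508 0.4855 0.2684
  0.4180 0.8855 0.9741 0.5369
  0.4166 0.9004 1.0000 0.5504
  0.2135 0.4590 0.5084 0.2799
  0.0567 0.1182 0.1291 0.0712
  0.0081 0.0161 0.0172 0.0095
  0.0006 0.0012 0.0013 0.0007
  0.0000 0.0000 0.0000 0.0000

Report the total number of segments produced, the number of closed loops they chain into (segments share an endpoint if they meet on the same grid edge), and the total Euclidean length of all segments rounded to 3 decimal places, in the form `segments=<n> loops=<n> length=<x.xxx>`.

segments=8 loops=1 length=7.979

cell (0,0): code 0100 → (0.382,1.000)–(1.000,0.426)
cell (0,1): code 1100 → (0.269,2.000)–(0.382,1.000)
cell (0,2): code 1000 → (1.000,2.817)–(0.269,2.000)
cell (1,0): code 0110 → (1.000,0.426)–(2.000,0.414)
cell (1,2): code 1001 → (2.000,2.852)–(1.000,2.817)
cell (2,0): code 0010 → (2.000,0.414)–(2.642,1.000)
cell (2,1): code 0011 → (2.642,1.000)–(2.779,2.000)
cell (2,2): code 0001 → (2.779,2.000)–(2.000,2.852)
total: 8 segments, chained into 1 closed loop(s), length Σ = 7.979406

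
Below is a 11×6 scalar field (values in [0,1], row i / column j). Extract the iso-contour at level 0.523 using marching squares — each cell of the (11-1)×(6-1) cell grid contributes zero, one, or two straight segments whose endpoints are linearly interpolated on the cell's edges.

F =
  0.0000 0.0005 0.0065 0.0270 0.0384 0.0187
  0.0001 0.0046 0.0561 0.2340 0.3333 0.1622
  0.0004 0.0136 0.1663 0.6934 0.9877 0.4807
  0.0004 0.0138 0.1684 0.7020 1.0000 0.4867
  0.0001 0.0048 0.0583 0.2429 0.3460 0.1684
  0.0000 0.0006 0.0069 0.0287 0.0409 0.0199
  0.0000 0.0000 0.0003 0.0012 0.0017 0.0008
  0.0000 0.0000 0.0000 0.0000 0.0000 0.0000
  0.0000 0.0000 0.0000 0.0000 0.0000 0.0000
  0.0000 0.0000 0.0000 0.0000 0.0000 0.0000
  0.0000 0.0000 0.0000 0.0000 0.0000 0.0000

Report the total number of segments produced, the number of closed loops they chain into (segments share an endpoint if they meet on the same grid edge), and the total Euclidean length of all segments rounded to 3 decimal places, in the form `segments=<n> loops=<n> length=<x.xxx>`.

cell (1,2): code 0100 → (1.629,3.000)–(2.000,2.677)
cell (1,3): code 1100 → (1.290,4.000)–(1.629,3.000)
cell (1,4): code 1000 → (2.000,4.917)–(1.290,4.000)
cell (2,2): code 0110 → (2.000,2.677)–(3.000,2.665)
cell (2,4): code 1001 → (3.000,4.929)–(2.000,4.917)
cell (3,2): code 0010 → (3.000,2.665)–(3.390,3.000)
cell (3,3): code 0011 → (3.390,3.000)–(3.729,4.000)
cell (3,4): code 0001 → (3.729,4.000)–(3.000,4.929)
total: 8 segments, chained into 1 closed loop(s), length Σ = 7.459323

segments=8 loops=1 length=7.459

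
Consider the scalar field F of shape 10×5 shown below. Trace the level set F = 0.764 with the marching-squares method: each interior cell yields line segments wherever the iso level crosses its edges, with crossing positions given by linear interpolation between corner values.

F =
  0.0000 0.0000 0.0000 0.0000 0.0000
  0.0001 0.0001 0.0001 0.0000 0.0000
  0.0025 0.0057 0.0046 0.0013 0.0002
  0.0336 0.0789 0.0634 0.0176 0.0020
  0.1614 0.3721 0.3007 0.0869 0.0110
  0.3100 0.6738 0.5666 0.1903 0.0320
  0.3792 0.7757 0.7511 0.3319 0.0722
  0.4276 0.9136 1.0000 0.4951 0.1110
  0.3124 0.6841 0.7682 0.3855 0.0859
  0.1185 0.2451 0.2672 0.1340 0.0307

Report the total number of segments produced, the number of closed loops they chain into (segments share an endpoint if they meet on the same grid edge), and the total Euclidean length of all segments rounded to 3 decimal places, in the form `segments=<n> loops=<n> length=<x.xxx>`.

segments=10 loops=1 length=6.126

cell (5,0): code 0100 → (5.885,1.000)–(6.000,0.970)
cell (5,1): code 1000 → (6.000,1.476)–(5.885,1.000)
cell (6,0): code 0110 → (6.000,0.970)–(7.000,0.692)
cell (6,1): code 1101 → (6.052,2.000)–(6.000,1.476)
cell (6,2): code 1000 → (7.000,2.467)–(6.052,2.000)
cell (7,0): code 0010 → (7.000,0.692)–(7.652,1.000)
cell (7,1): code 0111 → (7.652,1.000)–(8.000,1.950)
cell (7,2): code 1001 → (8.000,2.011)–(7.000,2.467)
cell (8,1): code 0010 → (8.000,1.950)–(8.008,2.000)
cell (8,2): code 0001 → (8.008,2.000)–(8.000,2.011)
total: 10 segments, chained into 1 closed loop(s), length Σ = 6.126310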